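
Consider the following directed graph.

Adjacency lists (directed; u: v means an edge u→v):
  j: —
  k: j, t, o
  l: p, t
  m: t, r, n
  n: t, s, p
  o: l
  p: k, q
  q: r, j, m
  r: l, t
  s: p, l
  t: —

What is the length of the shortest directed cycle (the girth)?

For each vertex v, BFS finds the shortest path from v back to v.
The shortest such closed walk is p → q → r → l → p, length 4.

4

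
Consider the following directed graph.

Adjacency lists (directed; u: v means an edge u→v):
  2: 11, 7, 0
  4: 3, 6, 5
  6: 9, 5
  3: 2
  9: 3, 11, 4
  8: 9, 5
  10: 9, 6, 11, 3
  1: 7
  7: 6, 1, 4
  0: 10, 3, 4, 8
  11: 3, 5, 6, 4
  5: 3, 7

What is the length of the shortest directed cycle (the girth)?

For each vertex v, BFS finds the shortest path from v back to v.
The shortest such closed walk is 7 → 1 → 7, length 2.

2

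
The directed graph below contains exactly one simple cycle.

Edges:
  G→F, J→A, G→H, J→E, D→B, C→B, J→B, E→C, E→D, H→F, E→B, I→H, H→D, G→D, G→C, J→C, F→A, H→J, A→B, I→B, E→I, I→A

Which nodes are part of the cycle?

DFS with gray/black marking from H:
H gray
  F gray
    A gray
      B gray
      B black
    A black
  F black
  D gray
    D→B: B black — skip
  D black
  J gray
    J→A: A black — skip
    E gray
      E→B: B black — skip
      I gray
        I→A: A black — skip
        I→B: B black — skip
        I→H: H is gray → back edge
Back edge closes the cycle H → J → E → I → H; its vertices are {E, H, I, J}.

E, H, I, J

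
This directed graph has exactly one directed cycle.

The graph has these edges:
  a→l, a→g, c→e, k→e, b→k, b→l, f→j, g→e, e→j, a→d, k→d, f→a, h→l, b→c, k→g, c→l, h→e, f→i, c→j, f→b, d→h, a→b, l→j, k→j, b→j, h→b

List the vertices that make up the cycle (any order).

b, d, h, k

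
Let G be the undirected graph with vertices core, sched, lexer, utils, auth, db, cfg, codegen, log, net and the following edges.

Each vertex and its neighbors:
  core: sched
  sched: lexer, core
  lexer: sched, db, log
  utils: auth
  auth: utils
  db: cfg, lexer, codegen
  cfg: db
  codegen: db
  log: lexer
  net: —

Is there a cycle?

DFS, tracking each vertex's parent; an edge to a visited non-parent vertex closes a cycle.
Start from auth:
visit auth (parent –)
  visit utils (parent auth)
    utils–auth: parent, skip
visit core (parent –)
  visit sched (parent core)
    visit lexer (parent sched)
      lexer–sched: parent, skip
      visit db (parent lexer)
        visit cfg (parent db)
          cfg–db: parent, skip
        db–lexer: parent, skip
        visit codegen (parent db)
          codegen–db: parent, skip
      visit log (parent lexer)
        log–lexer: parent, skip
    sched–core: parent, skip
visit net (parent –)
No non-parent visited neighbor found — the graph is a forest.

No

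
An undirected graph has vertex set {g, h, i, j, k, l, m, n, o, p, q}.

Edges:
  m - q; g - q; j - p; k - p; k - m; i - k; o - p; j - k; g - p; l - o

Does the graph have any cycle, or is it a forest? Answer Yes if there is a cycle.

Yes

DFS, tracking each vertex's parent; an edge to a visited non-parent vertex closes a cycle.
Start from g:
visit g (parent –)
  visit q (parent g)
    q–g: parent, skip
    visit m (parent q)
      visit k (parent m)
        visit i (parent k)
          i–k: parent, skip
        visit j (parent k)
          visit p (parent j)
            p–k: k visited and ≠ parent → cycle
Cycle: k – j – p – k.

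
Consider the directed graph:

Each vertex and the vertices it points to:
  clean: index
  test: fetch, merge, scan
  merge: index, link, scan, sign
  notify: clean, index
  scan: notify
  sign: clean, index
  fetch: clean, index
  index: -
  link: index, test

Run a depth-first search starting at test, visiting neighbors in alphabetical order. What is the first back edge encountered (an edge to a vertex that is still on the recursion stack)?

DFS from test (visiting neighbors in alphabetical order); mark gray on enter, black on exit:
test gray
  fetch gray
    clean gray
      index gray
      index black
    clean black
    fetch→index: index black — skip
  fetch black
  merge gray
    merge→index: index black — skip
    link gray
      link→index: index black — skip
      link→test: test is gray → back edge
First back edge: link → test.

link->test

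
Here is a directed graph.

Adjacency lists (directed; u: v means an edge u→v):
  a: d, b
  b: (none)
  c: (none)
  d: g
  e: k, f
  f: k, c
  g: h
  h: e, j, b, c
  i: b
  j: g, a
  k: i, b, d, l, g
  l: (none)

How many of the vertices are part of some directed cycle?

8

A vertex is on a directed cycle iff it belongs to a strongly connected component of size ≥ 2 (or has a self-loop).
The vertices on cycles are {a, d, e, f, g, h, j, k} — 8 in total.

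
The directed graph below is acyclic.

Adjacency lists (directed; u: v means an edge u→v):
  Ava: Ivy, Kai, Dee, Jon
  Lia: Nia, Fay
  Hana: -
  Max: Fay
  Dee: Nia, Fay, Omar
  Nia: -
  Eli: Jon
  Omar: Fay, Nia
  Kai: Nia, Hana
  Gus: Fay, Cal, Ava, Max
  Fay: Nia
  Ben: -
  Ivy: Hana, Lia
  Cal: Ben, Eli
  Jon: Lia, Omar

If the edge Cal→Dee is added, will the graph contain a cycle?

No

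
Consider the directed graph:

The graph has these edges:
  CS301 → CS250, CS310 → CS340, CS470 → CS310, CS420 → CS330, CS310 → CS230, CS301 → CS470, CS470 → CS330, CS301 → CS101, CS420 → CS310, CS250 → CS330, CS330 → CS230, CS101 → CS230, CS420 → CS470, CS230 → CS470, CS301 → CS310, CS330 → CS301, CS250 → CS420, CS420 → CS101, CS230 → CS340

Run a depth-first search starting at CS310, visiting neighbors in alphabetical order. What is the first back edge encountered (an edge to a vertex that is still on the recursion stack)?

CS470→CS310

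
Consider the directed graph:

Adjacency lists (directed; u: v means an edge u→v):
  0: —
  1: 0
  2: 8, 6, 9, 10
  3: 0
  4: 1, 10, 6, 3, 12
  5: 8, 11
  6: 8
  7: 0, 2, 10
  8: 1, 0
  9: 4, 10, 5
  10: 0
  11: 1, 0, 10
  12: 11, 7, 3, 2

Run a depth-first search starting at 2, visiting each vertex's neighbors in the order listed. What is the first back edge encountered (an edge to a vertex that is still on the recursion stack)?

7→2

DFS from 2 (visiting each vertex's neighbors in the order listed); mark gray on enter, black on exit:
2 gray
  8 gray
    1 gray
      0 gray
      0 black
    1 black
    8→0: 0 black — skip
  8 black
  6 gray
    6→8: 8 black — skip
  6 black
  9 gray
    4 gray
      4→1: 1 black — skip
      10 gray
        10→0: 0 black — skip
      10 black
      4→6: 6 black — skip
      3 gray
        3→0: 0 black — skip
      3 black
      12 gray
        11 gray
          11→1: 1 black — skip
          11→0: 0 black — skip
          11→10: 10 black — skip
        11 black
        7 gray
          7→0: 0 black — skip
          7→2: 2 is gray → back edge
First back edge: 7 → 2.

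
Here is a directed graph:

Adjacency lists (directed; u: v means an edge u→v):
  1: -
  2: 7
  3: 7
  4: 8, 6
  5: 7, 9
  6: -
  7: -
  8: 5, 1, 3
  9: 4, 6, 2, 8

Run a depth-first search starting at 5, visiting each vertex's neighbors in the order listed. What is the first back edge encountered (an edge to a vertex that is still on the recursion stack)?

8→5

DFS from 5 (visiting each vertex's neighbors in the order listed); mark gray on enter, black on exit:
5 gray
  7 gray
  7 black
  9 gray
    4 gray
      8 gray
        8→5: 5 is gray → back edge
First back edge: 8 → 5.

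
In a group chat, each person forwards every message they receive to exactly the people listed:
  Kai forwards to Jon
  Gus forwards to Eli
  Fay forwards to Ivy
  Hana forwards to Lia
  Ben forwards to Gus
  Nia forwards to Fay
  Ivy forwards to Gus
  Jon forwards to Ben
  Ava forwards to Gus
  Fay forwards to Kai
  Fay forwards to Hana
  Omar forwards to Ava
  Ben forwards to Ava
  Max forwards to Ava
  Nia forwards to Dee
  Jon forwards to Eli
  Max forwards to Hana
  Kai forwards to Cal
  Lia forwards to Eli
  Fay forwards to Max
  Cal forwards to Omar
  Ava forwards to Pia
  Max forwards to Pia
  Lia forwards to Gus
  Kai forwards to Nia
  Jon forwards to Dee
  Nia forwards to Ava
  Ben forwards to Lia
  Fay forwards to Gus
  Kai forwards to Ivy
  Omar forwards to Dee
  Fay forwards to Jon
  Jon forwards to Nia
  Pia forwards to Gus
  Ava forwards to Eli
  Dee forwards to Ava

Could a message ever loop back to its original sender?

Yes

DFS with white/gray/black marking, starting from Pia:
Pia gray
  Gus gray
    Eli gray
    Eli black
  Gus black
Pia black
Nia gray
  Dee gray
    Ava gray
      Ava→Eli: Eli black — skip
      Ava→Gus: Gus black — skip
      Ava→Pia: Pia black — skip
    Ava black
  Dee black
  Fay gray
    Kai gray
      Kai→Nia: Nia is gray → back edge
Back edge found, so a cycle exists: Nia → Fay → Kai → Nia.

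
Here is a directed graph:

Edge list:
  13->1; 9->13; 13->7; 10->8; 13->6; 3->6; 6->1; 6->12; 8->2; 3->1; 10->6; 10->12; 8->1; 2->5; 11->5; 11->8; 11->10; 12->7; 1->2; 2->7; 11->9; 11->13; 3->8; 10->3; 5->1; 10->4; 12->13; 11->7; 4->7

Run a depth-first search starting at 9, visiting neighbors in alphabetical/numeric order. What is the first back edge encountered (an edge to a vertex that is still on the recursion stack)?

5->1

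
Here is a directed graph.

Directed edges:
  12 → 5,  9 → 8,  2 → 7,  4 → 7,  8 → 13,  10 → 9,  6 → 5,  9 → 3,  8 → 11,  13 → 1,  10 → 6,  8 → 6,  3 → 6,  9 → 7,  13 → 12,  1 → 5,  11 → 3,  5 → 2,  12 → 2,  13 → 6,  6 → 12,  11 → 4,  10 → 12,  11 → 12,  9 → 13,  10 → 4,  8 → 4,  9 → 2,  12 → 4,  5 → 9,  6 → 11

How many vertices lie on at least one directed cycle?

9

A vertex is on a directed cycle iff it belongs to a strongly connected component of size ≥ 2 (or has a self-loop).
The vertices on cycles are {1, 3, 5, 6, 8, 9, 11, 12, 13} — 9 in total.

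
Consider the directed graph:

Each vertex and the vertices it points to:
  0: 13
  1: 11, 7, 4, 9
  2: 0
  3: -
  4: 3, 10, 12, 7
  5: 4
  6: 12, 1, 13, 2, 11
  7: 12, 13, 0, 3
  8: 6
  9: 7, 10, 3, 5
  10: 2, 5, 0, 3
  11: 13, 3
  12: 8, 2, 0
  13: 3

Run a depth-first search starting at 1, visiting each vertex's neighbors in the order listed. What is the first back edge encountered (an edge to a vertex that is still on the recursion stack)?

6->12

DFS from 1 (visiting each vertex's neighbors in the order listed); mark gray on enter, black on exit:
1 gray
  11 gray
    13 gray
      3 gray
      3 black
    13 black
    11→3: 3 black — skip
  11 black
  7 gray
    12 gray
      8 gray
        6 gray
          6→12: 12 is gray → back edge
First back edge: 6 → 12.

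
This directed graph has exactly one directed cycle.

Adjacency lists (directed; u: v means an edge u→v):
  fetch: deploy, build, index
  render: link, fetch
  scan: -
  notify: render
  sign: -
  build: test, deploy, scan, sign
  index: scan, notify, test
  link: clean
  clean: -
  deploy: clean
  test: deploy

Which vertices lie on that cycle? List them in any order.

DFS with gray/black marking from notify:
notify gray
  render gray
    link gray
      clean gray
      clean black
    link black
    fetch gray
      deploy gray
        deploy→clean: clean black — skip
      deploy black
      build gray
        test gray
          test→deploy: deploy black — skip
        test black
        build→deploy: deploy black — skip
        scan gray
        scan black
        sign gray
        sign black
      build black
      index gray
        index→scan: scan black — skip
        index→notify: notify is gray → back edge
Back edge closes the cycle notify → render → fetch → index → notify; its vertices are {fetch, index, notify, render}.

fetch, index, notify, render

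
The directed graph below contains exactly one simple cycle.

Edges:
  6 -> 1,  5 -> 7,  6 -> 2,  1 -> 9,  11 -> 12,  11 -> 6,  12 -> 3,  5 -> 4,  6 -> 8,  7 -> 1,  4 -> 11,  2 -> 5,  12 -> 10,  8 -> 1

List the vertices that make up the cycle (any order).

DFS with gray/black marking from 11:
11 gray
  6 gray
    8 gray
      1 gray
        9 gray
        9 black
      1 black
    8 black
    2 gray
      5 gray
        7 gray
          7→1: 1 black — skip
        7 black
        4 gray
          4→11: 11 is gray → back edge
Back edge closes the cycle 11 → 6 → 2 → 5 → 4 → 11; its vertices are {2, 4, 5, 6, 11}.

2, 4, 5, 6, 11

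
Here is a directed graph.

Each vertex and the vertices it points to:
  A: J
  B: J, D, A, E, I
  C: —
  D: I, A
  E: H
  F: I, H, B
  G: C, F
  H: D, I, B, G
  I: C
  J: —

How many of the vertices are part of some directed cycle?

5

A vertex is on a directed cycle iff it belongs to a strongly connected component of size ≥ 2 (or has a self-loop).
The vertices on cycles are {B, E, F, G, H} — 5 in total.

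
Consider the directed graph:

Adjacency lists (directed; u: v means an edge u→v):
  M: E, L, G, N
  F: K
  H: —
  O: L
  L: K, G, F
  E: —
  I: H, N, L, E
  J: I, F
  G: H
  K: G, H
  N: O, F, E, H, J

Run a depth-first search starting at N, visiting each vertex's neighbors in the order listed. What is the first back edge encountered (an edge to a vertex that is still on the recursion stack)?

DFS from N (visiting each vertex's neighbors in the order listed); mark gray on enter, black on exit:
N gray
  O gray
    L gray
      K gray
        G gray
          H gray
          H black
        G black
        K→H: H black — skip
      K black
      L→G: G black — skip
      F gray
        F→K: K black — skip
      F black
    L black
  O black
  N→F: F black — skip
  E gray
  E black
  N→H: H black — skip
  J gray
    I gray
      I→H: H black — skip
      I→N: N is gray → back edge
First back edge: I → N.

I->N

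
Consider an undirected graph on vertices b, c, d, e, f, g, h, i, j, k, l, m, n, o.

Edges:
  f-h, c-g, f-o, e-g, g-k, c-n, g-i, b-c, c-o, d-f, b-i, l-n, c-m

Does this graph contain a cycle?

Yes

DFS, tracking each vertex's parent; an edge to a visited non-parent vertex closes a cycle.
Start from g:
visit g (parent –)
  visit i (parent g)
    visit b (parent i)
      b–i: parent, skip
      visit c (parent b)
        visit n (parent c)
          n–c: parent, skip
          visit l (parent n)
            l–n: parent, skip
        visit m (parent c)
          m–c: parent, skip
        visit o (parent c)
          visit f (parent o)
            visit d (parent f)
              d–f: parent, skip
            visit h (parent f)
              h–f: parent, skip
            f–o: parent, skip
          o–c: parent, skip
        c–g: g visited and ≠ parent → cycle
Cycle: g – i – b – c – g.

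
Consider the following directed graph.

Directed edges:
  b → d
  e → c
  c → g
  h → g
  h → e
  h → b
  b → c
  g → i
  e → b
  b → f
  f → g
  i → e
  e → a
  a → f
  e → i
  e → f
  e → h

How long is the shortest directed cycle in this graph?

For each vertex v, BFS finds the shortest path from v back to v.
The shortest such closed walk is h → e → h, length 2.

2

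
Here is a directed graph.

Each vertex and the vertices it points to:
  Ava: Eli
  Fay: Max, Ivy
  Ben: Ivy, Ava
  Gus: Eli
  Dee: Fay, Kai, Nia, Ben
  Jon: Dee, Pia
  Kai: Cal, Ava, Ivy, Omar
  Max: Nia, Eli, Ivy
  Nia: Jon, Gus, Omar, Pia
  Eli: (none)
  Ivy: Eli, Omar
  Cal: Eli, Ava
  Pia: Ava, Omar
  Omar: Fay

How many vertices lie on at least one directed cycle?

10

A vertex is on a directed cycle iff it belongs to a strongly connected component of size ≥ 2 (or has a self-loop).
The vertices on cycles are {Ben, Dee, Fay, Ivy, Jon, Kai, Max, Nia, Pia, Omar} — 10 in total.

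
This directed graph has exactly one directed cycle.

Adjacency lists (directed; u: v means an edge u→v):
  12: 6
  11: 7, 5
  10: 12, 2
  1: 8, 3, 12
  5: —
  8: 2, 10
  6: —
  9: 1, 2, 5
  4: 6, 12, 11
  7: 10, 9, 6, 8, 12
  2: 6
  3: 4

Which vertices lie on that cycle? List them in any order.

1, 3, 4, 7, 9, 11

DFS with gray/black marking from 11:
11 gray
  7 gray
    10 gray
      12 gray
        6 gray
        6 black
      12 black
      2 gray
        2→6: 6 black — skip
      2 black
    10 black
    9 gray
      1 gray
        8 gray
          8→2: 2 black — skip
          8→10: 10 black — skip
        8 black
        3 gray
          4 gray
            4→6: 6 black — skip
            4→12: 12 black — skip
            4→11: 11 is gray → back edge
Back edge closes the cycle 11 → 7 → 9 → 1 → 3 → 4 → 11; its vertices are {1, 3, 4, 7, 9, 11}.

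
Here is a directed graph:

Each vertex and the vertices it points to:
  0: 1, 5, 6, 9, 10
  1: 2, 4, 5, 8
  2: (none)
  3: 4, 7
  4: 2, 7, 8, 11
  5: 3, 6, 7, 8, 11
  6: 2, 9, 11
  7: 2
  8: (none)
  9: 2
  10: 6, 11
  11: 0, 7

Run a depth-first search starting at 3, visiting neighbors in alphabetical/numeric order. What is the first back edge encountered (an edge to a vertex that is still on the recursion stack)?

1->4

DFS from 3 (visiting neighbors in alphabetical/numeric order); mark gray on enter, black on exit:
3 gray
  4 gray
    2 gray
    2 black
    7 gray
      7→2: 2 black — skip
    7 black
    8 gray
    8 black
    11 gray
      0 gray
        1 gray
          1→2: 2 black — skip
          1→4: 4 is gray → back edge
First back edge: 1 → 4.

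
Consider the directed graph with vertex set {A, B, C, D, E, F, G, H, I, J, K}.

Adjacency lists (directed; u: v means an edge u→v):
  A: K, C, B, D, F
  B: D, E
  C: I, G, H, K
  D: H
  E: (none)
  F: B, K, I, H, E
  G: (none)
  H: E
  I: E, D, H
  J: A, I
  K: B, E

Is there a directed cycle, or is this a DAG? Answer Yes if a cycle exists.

No

DFS with white/gray/black marking, starting from D:
D gray
  H gray
    E gray
    E black
  H black
D black
A gray
  K gray
    B gray
      B→D: D black — skip
      B→E: E black — skip
    B black
    K→E: E black — skip
  K black
  C gray
    I gray
      I→E: E black — skip
      I→D: D black — skip
      I→H: H black — skip
    I black
    G gray
    G black
    C→H: H black — skip
    C→K: K black — skip
  C black
  A→B: B black — skip
  A→D: D black — skip
  F gray
    F→B: B black — skip
    F→K: K black — skip
    F→I: I black — skip
    F→H: H black — skip
    F→E: E black — skip
  F black
A black
J gray
  J→A: A black — skip
  J→I: I black — skip
J black
Every edge goes to a white or black vertex — no back edge, so the graph is acyclic.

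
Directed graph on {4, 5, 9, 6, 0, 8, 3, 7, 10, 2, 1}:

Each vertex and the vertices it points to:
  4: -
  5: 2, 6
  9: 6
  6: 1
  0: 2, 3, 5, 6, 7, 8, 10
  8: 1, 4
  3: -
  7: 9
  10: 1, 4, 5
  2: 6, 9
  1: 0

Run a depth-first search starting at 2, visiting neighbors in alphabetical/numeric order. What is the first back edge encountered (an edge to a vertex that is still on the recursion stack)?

DFS from 2 (visiting neighbors in alphabetical/numeric order); mark gray on enter, black on exit:
2 gray
  6 gray
    1 gray
      0 gray
        0→2: 2 is gray → back edge
First back edge: 0 → 2.

0→2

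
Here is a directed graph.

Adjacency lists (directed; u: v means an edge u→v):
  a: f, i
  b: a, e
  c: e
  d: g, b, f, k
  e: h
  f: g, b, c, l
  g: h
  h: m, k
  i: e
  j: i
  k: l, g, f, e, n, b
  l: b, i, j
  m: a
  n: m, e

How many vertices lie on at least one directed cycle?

A vertex is on a directed cycle iff it belongs to a strongly connected component of size ≥ 2 (or has a self-loop).
The vertices on cycles are {a, b, c, e, f, g, h, i, j, k, l, m, n} — 13 in total.

13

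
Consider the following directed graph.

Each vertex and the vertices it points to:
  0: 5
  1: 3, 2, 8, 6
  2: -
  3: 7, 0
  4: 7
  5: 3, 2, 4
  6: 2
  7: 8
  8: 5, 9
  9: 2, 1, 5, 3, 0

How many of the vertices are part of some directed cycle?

A vertex is on a directed cycle iff it belongs to a strongly connected component of size ≥ 2 (or has a self-loop).
The vertices on cycles are {0, 1, 3, 4, 5, 7, 8, 9} — 8 in total.

8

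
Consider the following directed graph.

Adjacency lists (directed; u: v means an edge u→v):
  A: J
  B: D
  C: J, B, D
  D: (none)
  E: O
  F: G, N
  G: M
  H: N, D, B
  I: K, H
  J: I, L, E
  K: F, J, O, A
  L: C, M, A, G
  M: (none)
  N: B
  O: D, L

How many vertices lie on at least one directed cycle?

8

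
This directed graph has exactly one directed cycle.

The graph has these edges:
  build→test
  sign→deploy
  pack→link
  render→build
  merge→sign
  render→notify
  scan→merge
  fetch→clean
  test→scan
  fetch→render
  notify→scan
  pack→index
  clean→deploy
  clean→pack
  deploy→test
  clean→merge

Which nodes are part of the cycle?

scan, sign, test, merge, deploy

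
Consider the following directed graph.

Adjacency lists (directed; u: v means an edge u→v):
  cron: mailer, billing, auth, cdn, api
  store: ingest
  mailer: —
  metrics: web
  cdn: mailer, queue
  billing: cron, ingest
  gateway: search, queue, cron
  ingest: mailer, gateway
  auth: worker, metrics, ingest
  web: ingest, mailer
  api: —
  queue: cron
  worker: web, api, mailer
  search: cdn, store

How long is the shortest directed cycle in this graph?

2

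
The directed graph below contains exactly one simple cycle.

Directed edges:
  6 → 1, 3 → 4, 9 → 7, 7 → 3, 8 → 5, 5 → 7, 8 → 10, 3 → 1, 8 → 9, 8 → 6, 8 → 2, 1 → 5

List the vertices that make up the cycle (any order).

1, 3, 5, 7

DFS with gray/black marking from 7:
7 gray
  3 gray
    4 gray
    4 black
    1 gray
      5 gray
        5→7: 7 is gray → back edge
Back edge closes the cycle 7 → 3 → 1 → 5 → 7; its vertices are {1, 3, 5, 7}.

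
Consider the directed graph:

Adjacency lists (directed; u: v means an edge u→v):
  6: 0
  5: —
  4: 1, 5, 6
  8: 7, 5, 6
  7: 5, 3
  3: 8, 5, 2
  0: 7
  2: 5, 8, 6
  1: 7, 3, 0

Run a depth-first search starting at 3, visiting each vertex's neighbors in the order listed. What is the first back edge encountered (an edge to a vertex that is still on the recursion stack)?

7->3

DFS from 3 (visiting each vertex's neighbors in the order listed); mark gray on enter, black on exit:
3 gray
  8 gray
    7 gray
      5 gray
      5 black
      7→3: 3 is gray → back edge
First back edge: 7 → 3.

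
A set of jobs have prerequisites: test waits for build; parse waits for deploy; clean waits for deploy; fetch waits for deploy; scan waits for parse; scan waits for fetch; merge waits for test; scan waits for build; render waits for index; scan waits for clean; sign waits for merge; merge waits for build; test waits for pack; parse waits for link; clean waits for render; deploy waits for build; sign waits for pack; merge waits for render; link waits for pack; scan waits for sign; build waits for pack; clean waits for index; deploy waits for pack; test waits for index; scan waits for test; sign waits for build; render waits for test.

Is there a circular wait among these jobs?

No

DFS with white/gray/black marking, starting from sign:
sign gray
  merge gray
    build gray
      pack gray
      pack black
    build black
    render gray
      index gray
      index black
      test gray
        test→pack: pack black — skip
        test→index: index black — skip
        test→build: build black — skip
      test black
    render black
    merge→test: test black — skip
  merge black
  sign→pack: pack black — skip
  sign→build: build black — skip
sign black
link gray
  link→pack: pack black — skip
link black
deploy gray
  deploy→build: build black — skip
  deploy→pack: pack black — skip
deploy black
parse gray
  parse→link: link black — skip
  parse→deploy: deploy black — skip
parse black
fetch gray
  fetch→deploy: deploy black — skip
fetch black
scan gray
  scan→build: build black — skip
  scan→test: test black — skip
  scan→sign: sign black — skip
  scan→fetch: fetch black — skip
  scan→parse: parse black — skip
  clean gray
    clean→render: render black — skip
    clean→deploy: deploy black — skip
    clean→index: index black — skip
  clean black
scan black
Every edge goes to a white or black vertex — no back edge, so the graph is acyclic.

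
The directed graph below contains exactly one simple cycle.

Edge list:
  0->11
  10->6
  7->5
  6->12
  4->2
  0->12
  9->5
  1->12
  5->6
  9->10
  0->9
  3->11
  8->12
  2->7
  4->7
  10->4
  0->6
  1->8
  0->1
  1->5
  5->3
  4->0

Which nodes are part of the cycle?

DFS with gray/black marking from 4:
4 gray
  2 gray
    7 gray
      5 gray
        3 gray
          11 gray
          11 black
        3 black
        6 gray
          12 gray
          12 black
        6 black
      5 black
    7 black
  2 black
  0 gray
    0→11: 11 black — skip
    0→6: 6 black — skip
    1 gray
      8 gray
        8→12: 12 black — skip
      8 black
      1→12: 12 black — skip
      1→5: 5 black — skip
    1 black
    0→12: 12 black — skip
    9 gray
      10 gray
        10→6: 6 black — skip
        10→4: 4 is gray → back edge
Back edge closes the cycle 4 → 0 → 9 → 10 → 4; its vertices are {0, 4, 9, 10}.

0, 4, 9, 10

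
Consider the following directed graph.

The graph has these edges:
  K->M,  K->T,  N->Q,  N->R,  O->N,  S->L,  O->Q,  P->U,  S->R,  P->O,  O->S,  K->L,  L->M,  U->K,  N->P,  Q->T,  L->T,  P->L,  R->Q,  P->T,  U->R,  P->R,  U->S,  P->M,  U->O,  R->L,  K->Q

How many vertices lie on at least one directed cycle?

A vertex is on a directed cycle iff it belongs to a strongly connected component of size ≥ 2 (or has a self-loop).
The vertices on cycles are {N, O, P, U} — 4 in total.

4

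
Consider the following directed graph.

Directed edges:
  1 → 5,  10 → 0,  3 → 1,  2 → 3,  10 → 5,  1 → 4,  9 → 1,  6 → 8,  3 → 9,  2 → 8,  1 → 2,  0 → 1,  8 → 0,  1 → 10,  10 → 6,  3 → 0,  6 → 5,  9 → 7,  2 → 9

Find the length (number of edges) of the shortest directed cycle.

For each vertex v, BFS finds the shortest path from v back to v.
The shortest such closed walk is 3 → 1 → 2 → 3, length 3.

3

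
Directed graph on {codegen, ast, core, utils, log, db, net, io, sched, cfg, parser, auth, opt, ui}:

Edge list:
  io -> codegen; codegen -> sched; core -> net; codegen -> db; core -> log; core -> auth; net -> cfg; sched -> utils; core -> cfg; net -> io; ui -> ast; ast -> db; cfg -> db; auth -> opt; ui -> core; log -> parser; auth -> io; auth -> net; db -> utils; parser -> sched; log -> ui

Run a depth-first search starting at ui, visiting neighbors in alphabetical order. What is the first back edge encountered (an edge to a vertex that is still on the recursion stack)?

log->ui

DFS from ui (visiting neighbors in alphabetical order); mark gray on enter, black on exit:
ui gray
  ast gray
    db gray
      utils gray
      utils black
    db black
  ast black
  core gray
    auth gray
      io gray
        codegen gray
          codegen→db: db black — skip
          sched gray
            sched→utils: utils black — skip
          sched black
        codegen black
      io black
      net gray
        cfg gray
          cfg→db: db black — skip
        cfg black
        net→io: io black — skip
      net black
      opt gray
      opt black
    auth black
    core→cfg: cfg black — skip
    log gray
      parser gray
        parser→sched: sched black — skip
      parser black
      log→ui: ui is gray → back edge
First back edge: log → ui.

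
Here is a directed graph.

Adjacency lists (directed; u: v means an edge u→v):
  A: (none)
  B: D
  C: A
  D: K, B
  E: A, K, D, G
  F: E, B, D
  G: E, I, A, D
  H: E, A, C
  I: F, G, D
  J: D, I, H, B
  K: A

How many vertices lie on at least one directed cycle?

A vertex is on a directed cycle iff it belongs to a strongly connected component of size ≥ 2 (or has a self-loop).
The vertices on cycles are {B, D, E, F, G, I} — 6 in total.

6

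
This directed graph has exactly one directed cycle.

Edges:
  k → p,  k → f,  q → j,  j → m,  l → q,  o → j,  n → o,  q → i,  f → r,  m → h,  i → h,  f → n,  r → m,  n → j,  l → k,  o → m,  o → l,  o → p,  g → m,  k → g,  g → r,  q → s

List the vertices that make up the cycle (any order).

f, k, l, n, o

DFS with gray/black marking from l:
l gray
  k gray
    g gray
      m gray
        h gray
        h black
      m black
      r gray
        r→m: m black — skip
      r black
    g black
    f gray
      n gray
        j gray
          j→m: m black — skip
        j black
        o gray
          o→m: m black — skip
          o→l: l is gray → back edge
Back edge closes the cycle l → k → f → n → o → l; its vertices are {f, k, l, n, o}.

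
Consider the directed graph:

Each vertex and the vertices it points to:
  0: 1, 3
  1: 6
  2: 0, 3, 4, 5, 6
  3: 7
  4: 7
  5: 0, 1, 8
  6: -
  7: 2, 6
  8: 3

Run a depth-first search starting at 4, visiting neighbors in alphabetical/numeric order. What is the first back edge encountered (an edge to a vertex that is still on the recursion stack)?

3→7

DFS from 4 (visiting neighbors in alphabetical/numeric order); mark gray on enter, black on exit:
4 gray
  7 gray
    2 gray
      0 gray
        1 gray
          6 gray
          6 black
        1 black
        3 gray
          3→7: 7 is gray → back edge
First back edge: 3 → 7.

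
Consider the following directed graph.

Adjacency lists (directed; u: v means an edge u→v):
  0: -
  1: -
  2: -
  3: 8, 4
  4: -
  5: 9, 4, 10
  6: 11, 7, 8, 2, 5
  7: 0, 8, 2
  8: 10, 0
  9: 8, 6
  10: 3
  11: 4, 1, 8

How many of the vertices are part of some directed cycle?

A vertex is on a directed cycle iff it belongs to a strongly connected component of size ≥ 2 (or has a self-loop).
The vertices on cycles are {3, 5, 6, 8, 9, 10} — 6 in total.

6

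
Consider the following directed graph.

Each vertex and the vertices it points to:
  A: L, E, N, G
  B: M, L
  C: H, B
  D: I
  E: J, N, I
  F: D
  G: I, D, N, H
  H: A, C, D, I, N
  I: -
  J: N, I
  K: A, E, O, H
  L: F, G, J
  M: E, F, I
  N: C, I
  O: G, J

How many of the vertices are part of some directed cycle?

10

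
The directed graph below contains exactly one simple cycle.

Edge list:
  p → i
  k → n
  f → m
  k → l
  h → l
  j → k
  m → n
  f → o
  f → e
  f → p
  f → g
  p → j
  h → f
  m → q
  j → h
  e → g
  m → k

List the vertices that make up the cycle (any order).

f, h, j, p

DFS with gray/black marking from f:
f gray
  m gray
    n gray
    n black
    k gray
      k→n: n black — skip
      l gray
      l black
    k black
    q gray
    q black
  m black
  o gray
  o black
  p gray
    i gray
    i black
    j gray
      h gray
        h→f: f is gray → back edge
Back edge closes the cycle f → p → j → h → f; its vertices are {f, h, j, p}.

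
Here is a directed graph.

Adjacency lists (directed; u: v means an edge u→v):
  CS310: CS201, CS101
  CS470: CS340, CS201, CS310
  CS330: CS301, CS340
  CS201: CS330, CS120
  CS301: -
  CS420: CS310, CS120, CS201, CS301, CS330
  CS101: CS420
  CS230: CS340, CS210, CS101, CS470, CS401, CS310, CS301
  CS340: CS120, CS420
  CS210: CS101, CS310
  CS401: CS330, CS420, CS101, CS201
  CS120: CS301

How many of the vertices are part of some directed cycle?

6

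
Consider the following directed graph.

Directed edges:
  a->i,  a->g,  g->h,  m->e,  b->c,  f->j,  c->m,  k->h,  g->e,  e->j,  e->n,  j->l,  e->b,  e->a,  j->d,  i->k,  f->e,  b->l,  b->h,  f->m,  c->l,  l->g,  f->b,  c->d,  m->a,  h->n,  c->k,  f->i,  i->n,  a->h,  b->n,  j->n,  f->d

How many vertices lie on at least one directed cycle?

A vertex is on a directed cycle iff it belongs to a strongly connected component of size ≥ 2 (or has a self-loop).
The vertices on cycles are {a, b, c, e, g, j, l, m} — 8 in total.

8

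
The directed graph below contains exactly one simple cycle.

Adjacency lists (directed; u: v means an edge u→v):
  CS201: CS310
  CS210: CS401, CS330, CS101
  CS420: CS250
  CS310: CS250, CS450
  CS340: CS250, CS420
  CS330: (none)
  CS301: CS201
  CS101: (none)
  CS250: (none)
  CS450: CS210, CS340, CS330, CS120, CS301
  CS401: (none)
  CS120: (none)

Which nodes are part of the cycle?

DFS with gray/black marking from CS450:
CS450 gray
  CS210 gray
    CS401 gray
    CS401 black
    CS330 gray
    CS330 black
    CS101 gray
    CS101 black
  CS210 black
  CS340 gray
    CS250 gray
    CS250 black
    CS420 gray
      CS420→CS250: CS250 black — skip
    CS420 black
  CS340 black
  CS450→CS330: CS330 black — skip
  CS120 gray
  CS120 black
  CS301 gray
    CS201 gray
      CS310 gray
        CS310→CS250: CS250 black — skip
        CS310→CS450: CS450 is gray → back edge
Back edge closes the cycle CS450 → CS301 → CS201 → CS310 → CS450; its vertices are {CS201, CS301, CS310, CS450}.

CS201, CS301, CS310, CS450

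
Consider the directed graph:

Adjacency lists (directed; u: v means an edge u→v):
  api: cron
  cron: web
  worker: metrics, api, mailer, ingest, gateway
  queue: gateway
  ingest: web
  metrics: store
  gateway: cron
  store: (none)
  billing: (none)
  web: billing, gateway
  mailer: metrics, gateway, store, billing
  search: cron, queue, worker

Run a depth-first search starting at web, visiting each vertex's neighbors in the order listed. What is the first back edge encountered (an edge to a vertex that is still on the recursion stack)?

cron→web

DFS from web (visiting each vertex's neighbors in the order listed); mark gray on enter, black on exit:
web gray
  billing gray
  billing black
  gateway gray
    cron gray
      cron→web: web is gray → back edge
First back edge: cron → web.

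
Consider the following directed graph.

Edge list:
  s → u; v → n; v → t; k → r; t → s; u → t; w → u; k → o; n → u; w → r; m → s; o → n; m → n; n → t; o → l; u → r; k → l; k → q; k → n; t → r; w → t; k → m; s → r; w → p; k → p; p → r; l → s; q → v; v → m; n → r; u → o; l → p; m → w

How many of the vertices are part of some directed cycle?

A vertex is on a directed cycle iff it belongs to a strongly connected component of size ≥ 2 (or has a self-loop).
The vertices on cycles are {l, n, o, s, t, u} — 6 in total.

6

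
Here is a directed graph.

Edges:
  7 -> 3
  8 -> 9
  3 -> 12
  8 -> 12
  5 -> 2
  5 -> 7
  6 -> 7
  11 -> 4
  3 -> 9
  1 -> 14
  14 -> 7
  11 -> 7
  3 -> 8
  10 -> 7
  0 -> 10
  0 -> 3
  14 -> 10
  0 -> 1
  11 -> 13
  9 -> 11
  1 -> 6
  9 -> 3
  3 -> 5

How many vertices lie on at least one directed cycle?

A vertex is on a directed cycle iff it belongs to a strongly connected component of size ≥ 2 (or has a self-loop).
The vertices on cycles are {3, 5, 7, 8, 9, 11} — 6 in total.

6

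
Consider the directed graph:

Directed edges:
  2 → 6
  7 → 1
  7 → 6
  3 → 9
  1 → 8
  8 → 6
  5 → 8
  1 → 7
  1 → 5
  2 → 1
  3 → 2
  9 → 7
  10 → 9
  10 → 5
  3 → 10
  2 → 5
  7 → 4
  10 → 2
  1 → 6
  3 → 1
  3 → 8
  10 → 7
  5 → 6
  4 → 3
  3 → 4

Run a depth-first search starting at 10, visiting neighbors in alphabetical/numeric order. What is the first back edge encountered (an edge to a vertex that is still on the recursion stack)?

7->1

DFS from 10 (visiting neighbors in alphabetical/numeric order); mark gray on enter, black on exit:
10 gray
  2 gray
    1 gray
      5 gray
        6 gray
        6 black
        8 gray
          8→6: 6 black — skip
        8 black
      5 black
      1→6: 6 black — skip
      7 gray
        7→1: 1 is gray → back edge
First back edge: 7 → 1.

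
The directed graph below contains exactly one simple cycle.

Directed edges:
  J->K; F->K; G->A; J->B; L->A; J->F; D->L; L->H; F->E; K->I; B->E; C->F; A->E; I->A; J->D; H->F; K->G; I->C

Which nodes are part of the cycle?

C, F, I, K

DFS with gray/black marking from K:
K gray
  I gray
    C gray
      F gray
        E gray
        E black
        F→K: K is gray → back edge
Back edge closes the cycle K → I → C → F → K; its vertices are {C, F, I, K}.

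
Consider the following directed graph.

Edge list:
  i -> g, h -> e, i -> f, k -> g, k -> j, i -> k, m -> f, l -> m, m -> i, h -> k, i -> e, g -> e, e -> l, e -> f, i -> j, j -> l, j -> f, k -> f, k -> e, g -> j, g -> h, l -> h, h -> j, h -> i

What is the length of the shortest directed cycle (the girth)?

3

For each vertex v, BFS finds the shortest path from v back to v.
The shortest such closed walk is l → h → e → l, length 3.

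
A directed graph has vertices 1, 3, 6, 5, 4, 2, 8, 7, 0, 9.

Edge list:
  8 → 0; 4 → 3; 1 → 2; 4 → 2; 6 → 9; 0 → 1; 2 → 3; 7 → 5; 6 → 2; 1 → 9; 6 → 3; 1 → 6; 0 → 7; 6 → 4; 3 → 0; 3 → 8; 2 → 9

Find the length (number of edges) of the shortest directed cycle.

For each vertex v, BFS finds the shortest path from v back to v.
The shortest such closed walk is 0 → 1 → 2 → 3 → 0, length 4.

4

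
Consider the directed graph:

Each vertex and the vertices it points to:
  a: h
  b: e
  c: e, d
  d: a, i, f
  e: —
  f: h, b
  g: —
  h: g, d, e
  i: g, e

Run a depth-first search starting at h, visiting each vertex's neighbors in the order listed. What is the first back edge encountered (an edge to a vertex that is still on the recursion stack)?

a→h

DFS from h (visiting each vertex's neighbors in the order listed); mark gray on enter, black on exit:
h gray
  g gray
  g black
  d gray
    a gray
      a→h: h is gray → back edge
First back edge: a → h.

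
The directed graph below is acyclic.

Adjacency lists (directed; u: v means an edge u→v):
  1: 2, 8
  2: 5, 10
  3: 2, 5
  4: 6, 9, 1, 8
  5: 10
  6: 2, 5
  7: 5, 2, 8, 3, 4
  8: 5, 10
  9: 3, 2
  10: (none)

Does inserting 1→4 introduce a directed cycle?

Adding 1→4 creates a cycle iff 4 can already reach 1.
Path from 4: 4 → 1.
So 4 → … → 1 → 4 is a cycle.

Yes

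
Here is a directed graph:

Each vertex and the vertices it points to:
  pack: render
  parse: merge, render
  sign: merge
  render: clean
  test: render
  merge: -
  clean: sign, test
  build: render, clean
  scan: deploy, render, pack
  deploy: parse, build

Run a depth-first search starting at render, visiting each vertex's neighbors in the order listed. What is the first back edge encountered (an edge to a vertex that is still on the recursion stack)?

DFS from render (visiting each vertex's neighbors in the order listed); mark gray on enter, black on exit:
render gray
  clean gray
    sign gray
      merge gray
      merge black
    sign black
    test gray
      test→render: render is gray → back edge
First back edge: test → render.

test→render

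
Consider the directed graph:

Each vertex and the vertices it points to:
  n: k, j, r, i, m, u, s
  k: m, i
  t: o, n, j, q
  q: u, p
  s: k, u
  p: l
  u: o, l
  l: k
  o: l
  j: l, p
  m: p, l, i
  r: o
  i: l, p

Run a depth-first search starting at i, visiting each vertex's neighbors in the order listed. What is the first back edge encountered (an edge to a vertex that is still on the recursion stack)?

p→l

DFS from i (visiting each vertex's neighbors in the order listed); mark gray on enter, black on exit:
i gray
  l gray
    k gray
      m gray
        p gray
          p→l: l is gray → back edge
First back edge: p → l.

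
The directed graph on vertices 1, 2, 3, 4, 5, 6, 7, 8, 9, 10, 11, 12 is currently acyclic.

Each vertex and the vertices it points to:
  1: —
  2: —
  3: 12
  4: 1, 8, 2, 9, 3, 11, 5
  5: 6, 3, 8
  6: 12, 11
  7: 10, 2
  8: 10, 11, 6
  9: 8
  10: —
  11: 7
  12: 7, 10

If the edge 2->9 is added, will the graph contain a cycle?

Yes

Adding 2→9 creates a cycle iff 9 can already reach 2.
Path from 9: 9 → 8 → 11 → 7 → 2.
So 9 → … → 2 → 9 is a cycle.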